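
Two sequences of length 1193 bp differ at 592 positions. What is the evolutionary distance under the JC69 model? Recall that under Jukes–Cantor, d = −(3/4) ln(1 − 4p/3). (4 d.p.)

0.8127

p = 592/1193 ≈ 0.496228.
d = −(3/4) ln(1 − 4p/3) = −0.75 ln(1 − 0.661637) = −0.75 ln(0.338363)
  = −0.75 × (-1.083636) = 0.812727 substitutions/site.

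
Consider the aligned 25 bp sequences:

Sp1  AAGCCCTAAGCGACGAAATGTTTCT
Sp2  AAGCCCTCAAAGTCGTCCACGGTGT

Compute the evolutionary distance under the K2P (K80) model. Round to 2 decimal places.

Of 25 sites, 1 differences are transitions and 11 are transversions, so P = 1/25 = 0.04 and Q = 11/25 = 0.44.
Under the Kimura two-parameter model, d = −½ ln(1 − 2P − Q) − ¼ ln(1 − 2Q).
1 − 2P − Q = 0.48, giving −½ ln(0.48) = 0.366985.
1 − 2Q = 0.12, giving −¼ ln(0.12) = 0.530066.
d = 0.366985 + 0.530066 = 0.897051.

0.90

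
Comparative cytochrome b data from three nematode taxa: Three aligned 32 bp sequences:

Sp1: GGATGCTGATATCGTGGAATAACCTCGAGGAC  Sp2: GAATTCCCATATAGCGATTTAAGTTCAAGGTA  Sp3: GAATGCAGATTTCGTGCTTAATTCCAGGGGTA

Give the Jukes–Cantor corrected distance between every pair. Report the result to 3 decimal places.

d(Sp1,Sp2) = 0.657, d(Sp1,Sp3) = 0.657, d(Sp2,Sp3) = 0.736

Sp1–Sp2: 14/32 sites differ → p = 0.4375, d = −0.75 ln(1 − 0.583333) = 0.656601 ≈ 0.657.
Sp1–Sp3: 14/32 sites differ → p = 0.4375, d = −0.75 ln(1 − 0.583333) = 0.656601 ≈ 0.657.
Sp2–Sp3: 15/32 sites differ → p = 0.46875, d = −0.75 ln(1 − 0.625) = 0.735622 ≈ 0.736.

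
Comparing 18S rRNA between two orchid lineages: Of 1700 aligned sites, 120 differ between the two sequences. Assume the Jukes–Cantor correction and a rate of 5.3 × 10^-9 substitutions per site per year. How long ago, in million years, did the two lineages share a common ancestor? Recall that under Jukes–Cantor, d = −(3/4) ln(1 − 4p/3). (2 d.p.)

6.99

p = 120/1700 ≈ 0.070588.
d = −(3/4) ln(1 − 4p/3) = −0.75 ln(1 − 0.094117) = −0.75 ln(0.905883)
  = −0.75 × (-0.098845) = 0.074134 substitutions/site.
Under a molecular clock d = 2μt, so t = d/(2μ) = 0.074134 / (2 × 5.3 × 10^-9) = 6.99 million years.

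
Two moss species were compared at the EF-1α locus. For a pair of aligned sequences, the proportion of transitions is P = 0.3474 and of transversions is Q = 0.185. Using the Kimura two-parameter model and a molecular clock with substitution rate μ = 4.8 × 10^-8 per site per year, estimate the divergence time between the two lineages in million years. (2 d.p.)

12.24

Under the Kimura two-parameter model, d = −½ ln(1 − 2P − Q) − ¼ ln(1 − 2Q).
1 − 2P − Q = 0.1202, giving −½ ln(0.1202) = 1.059299.
1 − 2Q = 0.63, giving −¼ ln(0.63) = 0.115509.
d = 1.059299 + 0.115509 = 1.174808.
Under a molecular clock d = 2μt, so t = d/(2μ) = 1.174808 / (2 × 4.8 × 10^-8) = 12.24 million years.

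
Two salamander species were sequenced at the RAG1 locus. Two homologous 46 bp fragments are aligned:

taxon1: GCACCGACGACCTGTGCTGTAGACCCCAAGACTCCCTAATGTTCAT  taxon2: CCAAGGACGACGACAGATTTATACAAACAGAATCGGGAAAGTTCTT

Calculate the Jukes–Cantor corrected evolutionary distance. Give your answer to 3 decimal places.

0.650

The sequences differ at 20 of 46 sites, so p = 20/46 ≈ 0.434783.
d = −(3/4) ln(1 − 4p/3) = −0.75 ln(1 − 0.579711) = −0.75 ln(0.420289)
  = −0.75 × (-0.866813) = 0.650110 substitutions/site.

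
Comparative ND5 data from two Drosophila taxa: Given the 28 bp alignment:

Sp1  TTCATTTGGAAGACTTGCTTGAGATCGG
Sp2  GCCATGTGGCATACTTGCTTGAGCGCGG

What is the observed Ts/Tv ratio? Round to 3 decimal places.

0.167

Transitions are A↔G and C↔T; transversions are all other mismatches.
Transitions: 1. Transversions: 6.
R = 1/6 = 0.166666… ≈ 0.167 (to 3 d.p.).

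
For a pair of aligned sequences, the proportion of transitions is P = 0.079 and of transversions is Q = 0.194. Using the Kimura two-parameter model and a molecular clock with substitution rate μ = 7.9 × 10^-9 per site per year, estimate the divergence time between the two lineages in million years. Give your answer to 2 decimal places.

21.50

Under the Kimura two-parameter model, d = −½ ln(1 − 2P − Q) − ¼ ln(1 − 2Q).
1 − 2P − Q = 0.648, giving −½ ln(0.648) = 0.216932.
1 − 2Q = 0.612, giving −¼ ln(0.612) = 0.122756.
d = 0.216932 + 0.122756 = 0.339688.
Under a molecular clock d = 2μt, so t = d/(2μ) = 0.339688 / (2 × 7.9 × 10^-9) = 21.50 million years.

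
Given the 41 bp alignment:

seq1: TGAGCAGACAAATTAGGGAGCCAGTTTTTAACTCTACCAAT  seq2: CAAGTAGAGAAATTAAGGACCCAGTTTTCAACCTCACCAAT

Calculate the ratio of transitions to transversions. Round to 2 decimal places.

4.00

Transitions are A↔G and C↔T; transversions are all other mismatches.
Transitions: 8. Transversions: 2.
R = 8/2 = 4.00.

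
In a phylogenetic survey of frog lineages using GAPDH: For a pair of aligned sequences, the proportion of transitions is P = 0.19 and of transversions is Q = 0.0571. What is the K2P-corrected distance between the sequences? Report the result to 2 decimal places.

Under the Kimura two-parameter model, d = −½ ln(1 − 2P − Q) − ¼ ln(1 − 2Q).
1 − 2P − Q = 0.5629, giving −½ ln(0.5629) = 0.287327.
1 − 2Q = 0.8858, giving −¼ ln(0.8858) = 0.030316.
d = 0.287327 + 0.030316 = 0.317643.

0.32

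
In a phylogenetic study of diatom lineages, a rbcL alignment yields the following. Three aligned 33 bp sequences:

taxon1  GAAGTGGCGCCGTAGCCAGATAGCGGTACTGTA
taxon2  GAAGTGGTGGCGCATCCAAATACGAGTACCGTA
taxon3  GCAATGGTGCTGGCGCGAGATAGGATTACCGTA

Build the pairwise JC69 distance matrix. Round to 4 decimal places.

taxon1–taxon2: 9/33 sites differ → p ≈ 0.272727, d = −0.75 ln(1 − 0.363636) = 0.338988 ≈ 0.3390.
taxon1–taxon3: 11/33 sites differ → p ≈ 0.333333, d = −0.75 ln(1 − 0.444444) = 0.440839 ≈ 0.4408.
taxon2–taxon3: 11/33 sites differ → p ≈ 0.333333, d = −0.75 ln(1 − 0.444444) = 0.440839 ≈ 0.4408.

d(taxon1,taxon2) = 0.3390, d(taxon1,taxon3) = 0.4408, d(taxon2,taxon3) = 0.4408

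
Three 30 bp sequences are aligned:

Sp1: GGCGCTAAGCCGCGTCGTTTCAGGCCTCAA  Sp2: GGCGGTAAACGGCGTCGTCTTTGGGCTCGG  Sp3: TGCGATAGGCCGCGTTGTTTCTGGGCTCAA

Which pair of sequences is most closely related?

Sp1–Sp2: 9/30 differ, p = 0.300, d = 0.383.
Sp1–Sp3: 6/30 differ, p = 0.200, d = 0.233.
Sp2–Sp3: 10/30 differ, p = 0.333, d = 0.441.
The smallest distance is between Sp1 and Sp3.

Sp1 and Sp3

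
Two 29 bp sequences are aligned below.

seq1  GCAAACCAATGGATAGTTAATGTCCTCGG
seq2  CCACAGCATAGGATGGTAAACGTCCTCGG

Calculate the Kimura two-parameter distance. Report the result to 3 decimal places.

Of 29 sites, 2 differences are transitions and 6 are transversions, so P = 2/29 ≈ 0.068966 and Q = 6/29 ≈ 0.206897.
Under the Kimura two-parameter model, d = −½ ln(1 − 2P − Q) − ¼ ln(1 − 2Q).
1 − 2P − Q = 0.655171, giving −½ ln(0.655171) = 0.211430.
1 − 2Q = 0.586206, giving −¼ ln(0.586206) = 0.133521.
d = 0.211430 + 0.133521 = 0.344951.

0.345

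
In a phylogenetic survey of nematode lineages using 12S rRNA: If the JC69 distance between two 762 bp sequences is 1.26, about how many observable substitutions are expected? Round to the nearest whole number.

465

Invert JC69: p = (3/4)(1 − e^(−4d/3)) = 0.75 × (1 − e^(-1.68)) = 0.75 × (1 − 0.186374) = 0.610220.
Expected differing sites = pL ≈ 0.610220 × 762 = 464.98764 ≈ 465.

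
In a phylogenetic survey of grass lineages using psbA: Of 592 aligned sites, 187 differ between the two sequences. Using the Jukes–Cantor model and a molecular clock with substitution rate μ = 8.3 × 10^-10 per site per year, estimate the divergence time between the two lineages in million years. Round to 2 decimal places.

p = 187/592 ≈ 0.315878.
d = −(3/4) ln(1 − 4p/3) = −0.75 ln(1 − 0.421171) = −0.75 ln(0.578829)
  = −0.75 × (-0.546748) = 0.410061 substitutions/site.
Under a molecular clock d = 2μt, so t = d/(2μ) = 0.410061 / (2 × 8.3 × 10^-10) = 247.02 million years.

247.02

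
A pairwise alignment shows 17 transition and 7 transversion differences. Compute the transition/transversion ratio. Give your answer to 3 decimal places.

R = 17/7 = 2.428571… ≈ 2.429 (to 3 d.p.).

2.429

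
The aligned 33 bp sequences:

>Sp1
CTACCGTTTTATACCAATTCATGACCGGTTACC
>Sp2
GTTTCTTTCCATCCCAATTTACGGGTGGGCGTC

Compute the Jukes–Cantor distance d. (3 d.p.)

The sequences differ at 16 of 33 sites, so p = 16/33 ≈ 0.484848.
d = −(3/4) ln(1 − 4p/3) = −0.75 ln(1 − 0.646464) = −0.75 ln(0.353536)
  = −0.75 × (-1.039770) = 0.779828 substitutions/site.

0.780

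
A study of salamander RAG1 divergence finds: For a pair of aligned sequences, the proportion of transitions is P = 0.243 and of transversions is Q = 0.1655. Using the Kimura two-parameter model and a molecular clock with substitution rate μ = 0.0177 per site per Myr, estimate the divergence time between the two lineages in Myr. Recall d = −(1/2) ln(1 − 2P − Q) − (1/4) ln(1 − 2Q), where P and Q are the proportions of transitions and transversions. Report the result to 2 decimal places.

17.73

Under the Kimura two-parameter model, d = −½ ln(1 − 2P − Q) − ¼ ln(1 − 2Q).
1 − 2P − Q = 0.3485, giving −½ ln(0.3485) = 0.527059.
1 − 2Q = 0.669, giving −¼ ln(0.669) = 0.100493.
d = 0.527059 + 0.100493 = 0.627552.
Under a molecular clock d = 2μt, so t = d/(2μ) = 0.627552 / (2 × 0.0177) = 17.73 Myr.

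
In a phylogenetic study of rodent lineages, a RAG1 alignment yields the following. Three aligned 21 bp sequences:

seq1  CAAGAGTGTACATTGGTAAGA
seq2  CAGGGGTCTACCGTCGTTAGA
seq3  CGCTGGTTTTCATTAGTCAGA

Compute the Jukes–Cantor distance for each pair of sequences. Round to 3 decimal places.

seq1–seq2: 7/21 sites differ → p ≈ 0.333333, d = −0.75 ln(1 − 0.444444) = 0.440839 ≈ 0.441.
seq1–seq3: 8/21 sites differ → p ≈ 0.380952, d = −0.75 ln(1 − 0.507936) = 0.531860 ≈ 0.532.
seq2–seq3: 9/21 sites differ → p ≈ 0.428571, d = −0.75 ln(1 − 0.571428) = 0.635472 ≈ 0.635.

d(seq1,seq2) = 0.441, d(seq1,seq3) = 0.532, d(seq2,seq3) = 0.635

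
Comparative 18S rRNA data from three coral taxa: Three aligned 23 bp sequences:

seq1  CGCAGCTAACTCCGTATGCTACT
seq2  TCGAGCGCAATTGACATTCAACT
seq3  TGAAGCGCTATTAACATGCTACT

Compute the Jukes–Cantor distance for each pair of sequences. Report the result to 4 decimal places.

seq1–seq2: 12/23 sites differ → p ≈ 0.521739, d = −0.75 ln(1 − 0.695652) = 0.892188 ≈ 0.8922.
seq1–seq3: 10/23 sites differ → p ≈ 0.434783, d = −0.75 ln(1 − 0.579711) = 0.650110 ≈ 0.6501.
seq2–seq3: 6/23 sites differ → p ≈ 0.26087, d = −0.75 ln(1 − 0.347827) = 0.320584 ≈ 0.3206.

d(seq1,seq2) = 0.8922, d(seq1,seq3) = 0.6501, d(seq2,seq3) = 0.3206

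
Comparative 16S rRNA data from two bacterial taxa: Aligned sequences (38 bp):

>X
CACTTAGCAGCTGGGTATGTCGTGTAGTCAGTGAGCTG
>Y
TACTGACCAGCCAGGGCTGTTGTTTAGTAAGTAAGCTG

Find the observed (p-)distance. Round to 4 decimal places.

0.2895

The sequences differ at 11 of 38 positions.
p = 11/38 = 0.289473… ≈ 0.2895 (to 4 d.p.).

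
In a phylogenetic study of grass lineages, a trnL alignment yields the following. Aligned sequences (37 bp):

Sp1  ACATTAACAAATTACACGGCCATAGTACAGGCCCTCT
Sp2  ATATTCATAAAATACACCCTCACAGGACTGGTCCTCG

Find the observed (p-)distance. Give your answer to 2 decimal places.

0.32

The sequences differ at 12 of 37 positions.
p = 12/37 = 0.324324… ≈ 0.32 (to 2 d.p.).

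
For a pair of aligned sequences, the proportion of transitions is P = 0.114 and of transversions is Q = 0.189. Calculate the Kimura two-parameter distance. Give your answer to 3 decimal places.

0.388

Under the Kimura two-parameter model, d = −½ ln(1 − 2P − Q) − ¼ ln(1 − 2Q).
1 − 2P − Q = 0.583, giving −½ ln(0.583) = 0.269784.
1 − 2Q = 0.622, giving −¼ ln(0.622) = 0.118704.
d = 0.269784 + 0.118704 = 0.388488.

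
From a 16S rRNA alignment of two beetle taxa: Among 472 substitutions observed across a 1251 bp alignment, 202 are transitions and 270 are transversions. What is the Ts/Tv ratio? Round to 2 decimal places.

0.75

R = 202/270 = 0.748148… ≈ 0.75 (to 2 d.p.).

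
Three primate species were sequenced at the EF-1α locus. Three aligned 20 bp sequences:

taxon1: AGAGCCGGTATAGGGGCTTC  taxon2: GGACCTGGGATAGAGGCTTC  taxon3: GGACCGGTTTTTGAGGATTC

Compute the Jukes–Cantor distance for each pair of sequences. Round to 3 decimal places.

taxon1–taxon2: 5/20 sites differ → p = 0.25, d = −0.75 ln(1 − 0.333333) = 0.304098 ≈ 0.304.
taxon1–taxon3: 8/20 sites differ → p = 0.4, d = −0.75 ln(1 − 0.533333) = 0.571605 ≈ 0.572.
taxon2–taxon3: 6/20 sites differ → p = 0.3, d = −0.75 ln(1 − 0.4) = 0.383119 ≈ 0.383.

d(taxon1,taxon2) = 0.304, d(taxon1,taxon3) = 0.572, d(taxon2,taxon3) = 0.383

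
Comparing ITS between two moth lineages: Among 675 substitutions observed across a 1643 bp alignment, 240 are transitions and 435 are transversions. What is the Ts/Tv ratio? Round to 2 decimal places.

R = 240/435 = 0.551724… ≈ 0.55 (to 2 d.p.).

0.55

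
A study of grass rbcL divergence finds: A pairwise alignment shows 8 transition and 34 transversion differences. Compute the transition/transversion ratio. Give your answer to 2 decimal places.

R = 8/34 = 0.235294… ≈ 0.24 (to 2 d.p.).

0.24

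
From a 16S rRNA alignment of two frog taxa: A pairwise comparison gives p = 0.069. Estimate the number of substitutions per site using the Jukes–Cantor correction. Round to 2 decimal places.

0.07

d = −(3/4) ln(1 − 4p/3) = −0.75 ln(1 − 0.092) = −0.75 ln(0.908)
  = −0.75 × (-0.096511) = 0.072383 substitutions/site.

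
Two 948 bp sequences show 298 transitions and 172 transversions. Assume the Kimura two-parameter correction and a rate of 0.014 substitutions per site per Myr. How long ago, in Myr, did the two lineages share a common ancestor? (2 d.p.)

P = 298/948 ≈ 0.314346 and Q = 172/948 ≈ 0.181435.
Under the Kimura two-parameter model, d = −½ ln(1 − 2P − Q) − ¼ ln(1 − 2Q).
1 − 2P − Q = 0.189873, giving −½ ln(0.189873) = 0.830700.
1 − 2Q = 0.63713, giving −¼ ln(0.63713) = 0.112695.
d = 0.830700 + 0.112695 = 0.943395.
Under a molecular clock d = 2μt, so t = d/(2μ) = 0.943395 / (2 × 0.014) = 33.69 Myr.

33.69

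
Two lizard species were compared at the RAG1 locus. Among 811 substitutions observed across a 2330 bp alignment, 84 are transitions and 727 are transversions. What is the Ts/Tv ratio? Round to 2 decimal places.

0.12

R = 84/727 = 0.115543… ≈ 0.12 (to 2 d.p.).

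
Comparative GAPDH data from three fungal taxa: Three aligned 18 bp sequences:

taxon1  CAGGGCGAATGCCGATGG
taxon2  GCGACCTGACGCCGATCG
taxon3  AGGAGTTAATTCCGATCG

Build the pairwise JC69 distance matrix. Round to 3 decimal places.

taxon1–taxon2: 8/18 sites differ → p ≈ 0.444444, d = −0.75 ln(1 − 0.592592) = 0.673455 ≈ 0.673.
taxon1–taxon3: 7/18 sites differ → p ≈ 0.388889, d = −0.75 ln(1 − 0.518519) = 0.548166 ≈ 0.548.
taxon2–taxon3: 7/18 sites differ → p ≈ 0.388889, d = −0.75 ln(1 − 0.518519) = 0.548166 ≈ 0.548.

d(taxon1,taxon2) = 0.673, d(taxon1,taxon3) = 0.548, d(taxon2,taxon3) = 0.548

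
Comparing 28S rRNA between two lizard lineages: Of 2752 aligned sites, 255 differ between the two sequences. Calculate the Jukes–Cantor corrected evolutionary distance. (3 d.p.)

0.099

p = 255/2752 ≈ 0.09266.
d = −(3/4) ln(1 − 4p/3) = −0.75 ln(1 − 0.123547) = −0.75 ln(0.876453)
  = −0.75 × (-0.131872) = 0.098904 substitutions/site.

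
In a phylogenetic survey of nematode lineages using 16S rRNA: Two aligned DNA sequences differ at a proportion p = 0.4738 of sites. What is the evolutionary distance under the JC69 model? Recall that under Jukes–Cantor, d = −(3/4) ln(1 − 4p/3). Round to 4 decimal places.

d = −(3/4) ln(1 − 4p/3) = −0.75 ln(1 − 0.631733) = −0.75 ln(0.368267)
  = −0.75 × (-0.998947) = 0.749210 substitutions/site.

0.7492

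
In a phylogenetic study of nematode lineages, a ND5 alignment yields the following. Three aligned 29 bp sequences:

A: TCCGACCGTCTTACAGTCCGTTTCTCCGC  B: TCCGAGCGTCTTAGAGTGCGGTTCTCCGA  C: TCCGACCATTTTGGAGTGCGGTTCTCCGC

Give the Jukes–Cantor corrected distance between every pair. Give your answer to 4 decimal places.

A–B: 5/29 sites differ → p ≈ 0.172414, d = −0.75 ln(1 − 0.229885) = 0.195912 ≈ 0.1959.
A–C: 6/29 sites differ → p ≈ 0.206897, d = −0.75 ln(1 − 0.275863) = 0.242081 ≈ 0.2421.
B–C: 5/29 sites differ → p ≈ 0.172414, d = −0.75 ln(1 − 0.229885) = 0.195912 ≈ 0.1959.

d(A,B) = 0.1959, d(A,C) = 0.2421, d(B,C) = 0.1959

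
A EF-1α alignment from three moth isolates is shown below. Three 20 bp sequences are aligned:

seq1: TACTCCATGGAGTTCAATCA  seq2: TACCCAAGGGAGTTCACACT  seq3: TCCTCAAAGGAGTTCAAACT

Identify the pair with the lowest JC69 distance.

seq1–seq2: 6/20 differ, p = 0.300, d = 0.383.
seq1–seq3: 5/20 differ, p = 0.250, d = 0.304.
seq2–seq3: 4/20 differ, p = 0.200, d = 0.233.
The smallest distance is between seq2 and seq3.

seq2 and seq3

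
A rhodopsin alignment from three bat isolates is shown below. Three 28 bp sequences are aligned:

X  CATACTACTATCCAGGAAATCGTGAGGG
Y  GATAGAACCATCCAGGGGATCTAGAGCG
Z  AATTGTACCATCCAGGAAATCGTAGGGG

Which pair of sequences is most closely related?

X and Z

X–Y: 9/28 differ, p = 0.321, d = 0.420.
X–Z: 6/28 differ, p = 0.214, d = 0.252.
Y–Z: 10/28 differ, p = 0.357, d = 0.485.
The smallest distance is between X and Z.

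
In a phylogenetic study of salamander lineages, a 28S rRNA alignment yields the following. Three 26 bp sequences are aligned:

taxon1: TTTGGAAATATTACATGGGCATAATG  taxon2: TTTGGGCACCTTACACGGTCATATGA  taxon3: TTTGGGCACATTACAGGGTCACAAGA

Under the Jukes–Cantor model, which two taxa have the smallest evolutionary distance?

taxon1–taxon2: 9/26 differ, p = 0.346, d = 0.464.
taxon1–taxon3: 8/26 differ, p = 0.308, d = 0.396.
taxon2–taxon3: 4/26 differ, p = 0.154, d = 0.172.
The smallest distance is between taxon2 and taxon3.

taxon2 and taxon3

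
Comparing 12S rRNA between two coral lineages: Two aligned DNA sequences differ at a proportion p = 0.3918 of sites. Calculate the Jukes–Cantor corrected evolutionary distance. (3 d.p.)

0.554

d = −(3/4) ln(1 − 4p/3) = −0.75 ln(1 − 0.5224) = −0.75 ln(0.4776)
  = −0.75 × (-0.738982) = 0.554237 substitutions/site.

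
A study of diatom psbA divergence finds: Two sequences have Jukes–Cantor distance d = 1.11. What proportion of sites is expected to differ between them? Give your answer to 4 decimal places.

p = (3/4)(1 − e^(−4d/3)) = 0.75 × (1 − e^(-1.48)) = 0.75 × (1 − 0.227638) = 0.579272.

0.5793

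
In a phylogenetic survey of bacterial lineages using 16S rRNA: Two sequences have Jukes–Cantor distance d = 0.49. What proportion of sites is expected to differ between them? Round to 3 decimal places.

0.360

p = (3/4)(1 − e^(−4d/3)) = 0.75 × (1 − e^(-0.653333)) = 0.75 × (1 − 0.520309) = 0.359768.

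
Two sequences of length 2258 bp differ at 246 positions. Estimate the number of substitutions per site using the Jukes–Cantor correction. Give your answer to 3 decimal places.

p = 246/2258 ≈ 0.108946.
d = −(3/4) ln(1 − 4p/3) = −0.75 ln(1 − 0.145261) = −0.75 ln(0.854739)
  = −0.75 × (-0.156959) = 0.117719 substitutions/site.

0.118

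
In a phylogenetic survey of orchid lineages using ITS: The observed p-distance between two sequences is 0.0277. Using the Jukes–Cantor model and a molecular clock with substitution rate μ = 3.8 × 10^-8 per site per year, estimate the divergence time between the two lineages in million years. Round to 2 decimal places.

0.37

d = −(3/4) ln(1 − 4p/3) = −0.75 ln(1 − 0.036933) = −0.75 ln(0.963067)
  = −0.75 × (-0.037632) = 0.028224 substitutions/site.
Under a molecular clock d = 2μt, so t = d/(2μ) = 0.028224 / (2 × 3.8 × 10^-8) = 0.37 million years.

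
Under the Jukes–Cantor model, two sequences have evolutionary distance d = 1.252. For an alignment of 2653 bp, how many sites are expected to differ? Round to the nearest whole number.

1615

Invert JC69: p = (3/4)(1 − e^(−4d/3)) = 0.75 × (1 − e^(-1.669333)) = 0.75 × (1 − 0.188373) = 0.608720.
Expected differing sites = pL ≈ 0.608720 × 2653 = 1614.93416 ≈ 1615.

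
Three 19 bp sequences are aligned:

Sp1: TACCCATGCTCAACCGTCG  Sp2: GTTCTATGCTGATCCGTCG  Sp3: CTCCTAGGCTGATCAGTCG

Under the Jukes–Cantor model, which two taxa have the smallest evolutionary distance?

Sp1–Sp2: 6/19 differ, p = 0.316, d = 0.410.
Sp1–Sp3: 7/19 differ, p = 0.368, d = 0.507.
Sp2–Sp3: 4/19 differ, p = 0.211, d = 0.247.
The smallest distance is between Sp2 and Sp3.

Sp2 and Sp3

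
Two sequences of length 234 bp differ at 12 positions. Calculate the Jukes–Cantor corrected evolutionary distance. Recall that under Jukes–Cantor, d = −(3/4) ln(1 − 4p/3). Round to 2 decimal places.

p = 12/234 ≈ 0.051282.
d = −(3/4) ln(1 − 4p/3) = −0.75 ln(1 − 0.068376) = −0.75 ln(0.931624)
  = −0.75 × (-0.070826) = 0.053120 substitutions/site.

0.05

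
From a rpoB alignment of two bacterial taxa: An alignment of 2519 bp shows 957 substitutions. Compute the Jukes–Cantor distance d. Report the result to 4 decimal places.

0.5298

p = 957/2519 ≈ 0.379913.
d = −(3/4) ln(1 − 4p/3) = −0.75 ln(1 − 0.506551) = −0.75 ln(0.493449)
  = −0.75 × (-0.706336) = 0.529752 substitutions/site.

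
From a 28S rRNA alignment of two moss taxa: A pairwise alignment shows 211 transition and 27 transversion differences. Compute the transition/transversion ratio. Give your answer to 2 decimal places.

7.81

R = 211/27 = 7.814814… ≈ 7.81 (to 2 d.p.).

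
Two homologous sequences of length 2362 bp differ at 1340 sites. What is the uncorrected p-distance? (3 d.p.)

0.567

p = 1340/2362 = 0.567315… ≈ 0.567 (to 3 d.p.).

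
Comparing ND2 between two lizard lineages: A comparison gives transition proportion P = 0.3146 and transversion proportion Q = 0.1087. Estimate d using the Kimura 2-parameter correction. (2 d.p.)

Under the Kimura two-parameter model, d = −½ ln(1 − 2P − Q) − ¼ ln(1 − 2Q).
1 − 2P − Q = 0.2621, giving −½ ln(0.2621) = 0.669515.
1 − 2Q = 0.7826, giving −¼ ln(0.7826) = 0.061283.
d = 0.669515 + 0.061283 = 0.730798.

0.73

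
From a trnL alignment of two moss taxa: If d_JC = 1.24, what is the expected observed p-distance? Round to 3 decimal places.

p = (3/4)(1 − e^(−4d/3)) = 0.75 × (1 − e^(-1.653333)) = 0.75 × (1 − 0.191411) = 0.606442.

0.606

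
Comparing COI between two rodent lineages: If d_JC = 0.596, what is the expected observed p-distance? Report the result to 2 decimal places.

0.41

p = (3/4)(1 − e^(−4d/3)) = 0.75 × (1 − e^(-0.794667)) = 0.75 × (1 − 0.451732) = 0.411201.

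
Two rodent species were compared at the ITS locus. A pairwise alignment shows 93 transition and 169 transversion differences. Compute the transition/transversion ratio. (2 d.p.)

R = 93/169 = 0.550295… ≈ 0.55 (to 2 d.p.).

0.55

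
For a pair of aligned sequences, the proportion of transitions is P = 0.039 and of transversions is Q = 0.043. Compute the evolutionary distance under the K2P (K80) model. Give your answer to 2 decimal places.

Under the Kimura two-parameter model, d = −½ ln(1 − 2P − Q) − ¼ ln(1 − 2Q).
1 − 2P − Q = 0.879, giving −½ ln(0.879) = 0.064485.
1 − 2Q = 0.914, giving −¼ ln(0.914) = 0.022481.
d = 0.064485 + 0.022481 = 0.086966.

0.09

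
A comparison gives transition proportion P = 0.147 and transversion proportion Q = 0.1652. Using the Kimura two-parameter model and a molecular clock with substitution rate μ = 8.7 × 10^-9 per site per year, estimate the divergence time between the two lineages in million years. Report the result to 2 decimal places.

Under the Kimura two-parameter model, d = −½ ln(1 − 2P − Q) − ¼ ln(1 − 2Q).
1 − 2P − Q = 0.5408, giving −½ ln(0.5408) = 0.307353.
1 − 2Q = 0.6696, giving −¼ ln(0.6696) = 0.100269.
d = 0.307353 + 0.100269 = 0.407622.
Under a molecular clock d = 2μt, so t = d/(2μ) = 0.407622 / (2 × 8.7 × 10^-9) = 23.43 million years.

23.43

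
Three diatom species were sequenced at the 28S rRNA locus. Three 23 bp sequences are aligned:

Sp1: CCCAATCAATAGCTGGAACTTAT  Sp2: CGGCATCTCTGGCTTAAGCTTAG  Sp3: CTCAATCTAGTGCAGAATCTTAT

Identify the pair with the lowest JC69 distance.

Sp1 and Sp3

Sp1–Sp2: 10/23 differ, p = 0.435, d = 0.650.
Sp1–Sp3: 7/23 differ, p = 0.304, d = 0.390.
Sp2–Sp3: 10/23 differ, p = 0.435, d = 0.650.
The smallest distance is between Sp1 and Sp3.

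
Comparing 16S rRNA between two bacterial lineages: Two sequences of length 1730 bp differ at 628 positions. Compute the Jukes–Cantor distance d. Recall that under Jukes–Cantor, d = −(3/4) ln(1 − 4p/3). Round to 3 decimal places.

p = 628/1730 ≈ 0.363006.
d = −(3/4) ln(1 − 4p/3) = −0.75 ln(1 − 0.484008) = −0.75 ln(0.515992)
  = −0.75 × (-0.661664) = 0.496248 substitutions/site.

0.496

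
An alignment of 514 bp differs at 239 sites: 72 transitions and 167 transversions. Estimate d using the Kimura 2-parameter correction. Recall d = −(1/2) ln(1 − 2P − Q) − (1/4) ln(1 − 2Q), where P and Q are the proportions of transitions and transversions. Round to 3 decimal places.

P = 72/514 ≈ 0.140078 and Q = 167/514 ≈ 0.324903.
Under the Kimura two-parameter model, d = −½ ln(1 − 2P − Q) − ¼ ln(1 − 2Q).
1 − 2P − Q = 0.394941, giving −½ ln(0.394941) = 0.464509.
1 − 2Q = 0.350194, giving −¼ ln(0.350194) = 0.262317.
d = 0.464509 + 0.262317 = 0.726826.

0.727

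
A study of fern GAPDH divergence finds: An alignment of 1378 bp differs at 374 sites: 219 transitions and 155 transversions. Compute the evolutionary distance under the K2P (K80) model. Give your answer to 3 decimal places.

P = 219/1378 ≈ 0.158926 and Q = 155/1378 ≈ 0.112482.
Under the Kimura two-parameter model, d = −½ ln(1 − 2P − Q) − ¼ ln(1 − 2Q).
1 − 2P − Q = 0.569666, giving −½ ln(0.569666) = 0.281353.
1 − 2Q = 0.775036, giving −¼ ln(0.775036) = 0.063711.
d = 0.281353 + 0.063711 = 0.345064.

0.345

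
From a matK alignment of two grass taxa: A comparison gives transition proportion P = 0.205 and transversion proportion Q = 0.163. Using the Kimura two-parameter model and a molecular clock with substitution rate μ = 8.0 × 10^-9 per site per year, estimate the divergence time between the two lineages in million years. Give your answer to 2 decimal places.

32.76

Under the Kimura two-parameter model, d = −½ ln(1 − 2P − Q) − ¼ ln(1 − 2Q).
1 − 2P − Q = 0.427, giving −½ ln(0.427) = 0.425486.
1 − 2Q = 0.674, giving −¼ ln(0.674) = 0.098631.
d = 0.425486 + 0.098631 = 0.524117.
Under a molecular clock d = 2μt, so t = d/(2μ) = 0.524117 / (2 × 8.0 × 10^-9) = 32.76 million years.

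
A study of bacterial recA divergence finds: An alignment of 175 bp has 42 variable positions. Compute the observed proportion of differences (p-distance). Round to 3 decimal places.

p = 42/175 = 0.240.

0.240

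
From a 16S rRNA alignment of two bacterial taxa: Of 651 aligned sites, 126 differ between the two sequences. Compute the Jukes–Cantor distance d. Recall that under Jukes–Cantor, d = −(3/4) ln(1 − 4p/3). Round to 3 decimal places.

p = 126/651 ≈ 0.193548.
d = −(3/4) ln(1 − 4p/3) = −0.75 ln(1 − 0.258064) = −0.75 ln(0.741936)
  = −0.75 × (-0.298492) = 0.223869 substitutions/site.

0.224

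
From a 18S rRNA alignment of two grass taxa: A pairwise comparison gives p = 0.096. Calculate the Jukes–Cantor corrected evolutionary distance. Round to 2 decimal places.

d = −(3/4) ln(1 − 4p/3) = −0.75 ln(1 − 0.128) = −0.75 ln(0.872)
  = −0.75 × (-0.136966) = 0.102725 substitutions/site.

0.10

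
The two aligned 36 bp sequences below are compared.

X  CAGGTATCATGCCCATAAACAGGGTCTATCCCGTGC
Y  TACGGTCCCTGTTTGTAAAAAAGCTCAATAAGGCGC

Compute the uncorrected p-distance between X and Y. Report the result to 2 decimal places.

0.50

The sequences differ at 18 of 36 positions.
p = 18/36 = 0.50.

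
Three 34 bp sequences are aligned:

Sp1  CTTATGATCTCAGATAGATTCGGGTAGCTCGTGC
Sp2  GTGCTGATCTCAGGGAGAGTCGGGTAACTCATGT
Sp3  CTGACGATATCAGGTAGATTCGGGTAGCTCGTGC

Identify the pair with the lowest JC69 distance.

Sp1–Sp2: 9/34 differ, p = 0.265, d = 0.326.
Sp1–Sp3: 4/34 differ, p = 0.118, d = 0.128.
Sp2–Sp3: 9/34 differ, p = 0.265, d = 0.326.
The smallest distance is between Sp1 and Sp3.

Sp1 and Sp3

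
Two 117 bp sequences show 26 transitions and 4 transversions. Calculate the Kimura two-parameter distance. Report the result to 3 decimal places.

0.343

P = 26/117 ≈ 0.222222 and Q = 4/117 ≈ 0.034188.
Under the Kimura two-parameter model, d = −½ ln(1 − 2P − Q) − ¼ ln(1 − 2Q).
1 − 2P − Q = 0.521368, giving −½ ln(0.521368) = 0.325650.
1 − 2Q = 0.931624, giving −¼ ln(0.931624) = 0.017706.
d = 0.325650 + 0.017706 = 0.343356.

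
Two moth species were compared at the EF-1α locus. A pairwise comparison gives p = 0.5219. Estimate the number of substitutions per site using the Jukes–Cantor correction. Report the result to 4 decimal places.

0.8927

d = −(3/4) ln(1 − 4p/3) = −0.75 ln(1 − 0.695867) = −0.75 ln(0.304133)
  = −0.75 × (-1.190290) = 0.892718 substitutions/site.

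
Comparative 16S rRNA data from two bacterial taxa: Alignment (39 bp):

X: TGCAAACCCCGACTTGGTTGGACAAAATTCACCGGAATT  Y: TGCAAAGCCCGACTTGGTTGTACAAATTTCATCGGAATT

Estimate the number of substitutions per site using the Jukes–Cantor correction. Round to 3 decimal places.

0.110

The sequences differ at 4 of 39 sites (7, 21, 27, 32), so p = 4/39 ≈ 0.102564.
d = −(3/4) ln(1 − 4p/3) = −0.75 ln(1 − 0.136752) = −0.75 ln(0.863248)
  = −0.75 × (-0.147053) = 0.110290 substitutions/site.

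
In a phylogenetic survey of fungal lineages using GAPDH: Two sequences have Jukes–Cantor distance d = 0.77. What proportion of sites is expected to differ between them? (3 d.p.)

p = (3/4)(1 − e^(−4d/3)) = 0.75 × (1 − e^(-1.026667)) = 0.75 × (1 − 0.358199) = 0.481351.

0.481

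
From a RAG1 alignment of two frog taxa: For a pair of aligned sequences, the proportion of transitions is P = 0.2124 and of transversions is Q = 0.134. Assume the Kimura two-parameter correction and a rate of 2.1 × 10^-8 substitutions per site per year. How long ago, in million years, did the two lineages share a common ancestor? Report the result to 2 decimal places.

11.60

Under the Kimura two-parameter model, d = −½ ln(1 − 2P − Q) − ¼ ln(1 − 2Q).
1 − 2P − Q = 0.4412, giving −½ ln(0.4412) = 0.409128.
1 − 2Q = 0.732, giving −¼ ln(0.732) = 0.077994.
d = 0.409128 + 0.077994 = 0.487122.
Under a molecular clock d = 2μt, so t = d/(2μ) = 0.487122 / (2 × 2.1 × 10^-8) = 11.60 million years.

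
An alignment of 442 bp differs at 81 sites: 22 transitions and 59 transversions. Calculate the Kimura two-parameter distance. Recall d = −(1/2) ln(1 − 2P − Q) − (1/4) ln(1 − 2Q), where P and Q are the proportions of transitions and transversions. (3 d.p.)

0.210

P = 22/442 ≈ 0.049774 and Q = 59/442 ≈ 0.133484.
Under the Kimura two-parameter model, d = −½ ln(1 − 2P − Q) − ¼ ln(1 − 2Q).
1 − 2P − Q = 0.766968, giving −½ ln(0.766968) = 0.132655.
1 − 2Q = 0.733032, giving −¼ ln(0.733032) = 0.077641.
d = 0.132655 + 0.077641 = 0.210296.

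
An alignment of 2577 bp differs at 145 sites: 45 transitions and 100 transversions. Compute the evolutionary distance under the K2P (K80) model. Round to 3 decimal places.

0.058

P = 45/2577 ≈ 0.017462 and Q = 100/2577 ≈ 0.038805.
Under the Kimura two-parameter model, d = −½ ln(1 − 2P − Q) − ¼ ln(1 − 2Q).
1 − 2P − Q = 0.926271, giving −½ ln(0.926271) = 0.038294.
1 − 2Q = 0.92239, giving −¼ ln(0.92239) = 0.020197.
d = 0.038294 + 0.020197 = 0.058491.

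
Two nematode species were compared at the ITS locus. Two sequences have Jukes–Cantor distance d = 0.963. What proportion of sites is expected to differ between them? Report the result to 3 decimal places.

0.542

p = (3/4)(1 − e^(−4d/3)) = 0.75 × (1 − e^(-1.284)) = 0.75 × (1 − 0.276927) = 0.542305.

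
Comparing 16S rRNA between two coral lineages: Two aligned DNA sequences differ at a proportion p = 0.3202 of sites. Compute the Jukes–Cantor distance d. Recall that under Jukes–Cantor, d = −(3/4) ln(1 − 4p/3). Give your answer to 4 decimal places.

d = −(3/4) ln(1 − 4p/3) = −0.75 ln(1 − 0.426933) = −0.75 ln(0.573067)
  = −0.75 × (-0.556753) = 0.417565 substitutions/site.

0.4176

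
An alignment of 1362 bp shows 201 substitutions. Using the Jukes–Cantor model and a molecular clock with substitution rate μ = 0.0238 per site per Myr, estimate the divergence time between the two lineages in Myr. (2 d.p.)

p = 201/1362 ≈ 0.147577.
d = −(3/4) ln(1 − 4p/3) = −0.75 ln(1 − 0.196769) = −0.75 ln(0.803231)
  = −0.75 × (-0.219113) = 0.164335 substitutions/site.
Under a molecular clock d = 2μt, so t = d/(2μ) = 0.164335 / (2 × 0.0238) = 3.45 Myr.

3.45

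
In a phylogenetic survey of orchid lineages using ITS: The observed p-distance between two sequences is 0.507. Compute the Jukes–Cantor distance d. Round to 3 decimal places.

d = −(3/4) ln(1 − 4p/3) = −0.75 ln(1 − 0.676) = −0.75 ln(0.324)
  = −0.75 × (-1.127012) = 0.845259 substitutions/site.

0.845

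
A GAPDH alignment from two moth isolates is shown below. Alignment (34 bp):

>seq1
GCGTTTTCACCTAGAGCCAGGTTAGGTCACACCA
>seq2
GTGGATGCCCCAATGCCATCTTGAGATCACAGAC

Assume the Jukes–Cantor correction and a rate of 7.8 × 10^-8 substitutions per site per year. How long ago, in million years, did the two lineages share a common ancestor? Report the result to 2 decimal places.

The sequences differ at 18 of 34 sites, so p = 18/34 ≈ 0.529412.
d = −(3/4) ln(1 − 4p/3) = −0.75 ln(1 − 0.705883) = −0.75 ln(0.294117)
  = −0.75 × (-1.223778) = 0.917834 substitutions/site.
Under a molecular clock d = 2μt, so t = d/(2μ) = 0.917834 / (2 × 7.8 × 10^-8) = 5.88 million years.

5.88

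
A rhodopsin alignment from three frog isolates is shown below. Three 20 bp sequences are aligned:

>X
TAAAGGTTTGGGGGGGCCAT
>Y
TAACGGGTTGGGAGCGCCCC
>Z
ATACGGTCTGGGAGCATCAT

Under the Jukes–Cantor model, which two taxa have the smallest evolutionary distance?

X and Y

X–Y: 6/20 differ, p = 0.300, d = 0.383.
X–Z: 8/20 differ, p = 0.400, d = 0.572.
Y–Z: 8/20 differ, p = 0.400, d = 0.572.
The smallest distance is between X and Y.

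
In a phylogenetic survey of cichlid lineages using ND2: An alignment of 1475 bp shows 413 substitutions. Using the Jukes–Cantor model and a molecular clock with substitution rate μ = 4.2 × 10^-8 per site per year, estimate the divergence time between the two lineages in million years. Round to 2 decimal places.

4.17

p = 413/1475 = 0.28.
d = −(3/4) ln(1 − 4p/3) = −0.75 ln(1 − 0.373333) = −0.75 ln(0.626667)
  = −0.75 × (-0.467340) = 0.350505 substitutions/site.
Under a molecular clock d = 2μt, so t = d/(2μ) = 0.350505 / (2 × 4.2 × 10^-8) = 4.17 million years.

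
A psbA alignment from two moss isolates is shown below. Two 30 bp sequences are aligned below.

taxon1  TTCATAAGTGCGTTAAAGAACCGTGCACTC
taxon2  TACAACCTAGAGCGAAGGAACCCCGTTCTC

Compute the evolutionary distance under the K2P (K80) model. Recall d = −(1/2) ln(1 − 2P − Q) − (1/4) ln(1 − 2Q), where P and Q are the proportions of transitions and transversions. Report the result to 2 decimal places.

0.73

Of 30 sites, 4 differences are transitions and 10 are transversions, so P = 4/30 ≈ 0.133333 and Q = 10/30 ≈ 0.333333.
Under the Kimura two-parameter model, d = −½ ln(1 − 2P − Q) − ¼ ln(1 − 2Q).
1 − 2P − Q = 0.400001, giving −½ ln(0.400001) = 0.458144.
1 − 2Q = 0.333334, giving −¼ ln(0.333334) = 0.274653.
d = 0.458144 + 0.274653 = 0.732797.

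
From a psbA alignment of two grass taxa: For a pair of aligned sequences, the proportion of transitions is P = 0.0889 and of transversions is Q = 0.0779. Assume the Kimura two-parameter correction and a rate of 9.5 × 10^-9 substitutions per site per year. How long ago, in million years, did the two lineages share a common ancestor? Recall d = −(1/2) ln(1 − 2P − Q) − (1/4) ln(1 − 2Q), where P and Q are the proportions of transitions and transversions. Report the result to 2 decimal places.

Under the Kimura two-parameter model, d = −½ ln(1 − 2P − Q) − ¼ ln(1 − 2Q).
1 − 2P − Q = 0.7443, giving −½ ln(0.7443) = 0.147656.
1 − 2Q = 0.8442, giving −¼ ln(0.8442) = 0.042341.
d = 0.147656 + 0.042341 = 0.189997.
Under a molecular clock d = 2μt, so t = d/(2μ) = 0.189997 / (2 × 9.5 × 10^-9) = 10.00 million years.

10.00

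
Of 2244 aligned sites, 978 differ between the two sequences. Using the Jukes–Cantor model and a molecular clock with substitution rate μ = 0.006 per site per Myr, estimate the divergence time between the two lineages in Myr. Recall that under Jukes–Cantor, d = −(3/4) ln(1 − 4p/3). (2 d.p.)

54.38

p = 978/2244 ≈ 0.435829.
d = −(3/4) ln(1 − 4p/3) = −0.75 ln(1 − 0.581105) = −0.75 ln(0.418895)
  = −0.75 × (-0.870135) = 0.652601 substitutions/site.
Under a molecular clock d = 2μt, so t = d/(2μ) = 0.652601 / (2 × 0.006) = 54.38 Myr.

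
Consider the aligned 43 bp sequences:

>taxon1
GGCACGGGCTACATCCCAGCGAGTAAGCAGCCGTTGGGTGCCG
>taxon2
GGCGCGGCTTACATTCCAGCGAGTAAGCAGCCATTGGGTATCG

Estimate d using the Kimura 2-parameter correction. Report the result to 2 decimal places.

Of 43 sites, 6 differences are transitions and 1 are transversions, so P = 6/43 ≈ 0.139535 and Q = 1/43 ≈ 0.023256.
Under the Kimura two-parameter model, d = −½ ln(1 − 2P − Q) − ¼ ln(1 − 2Q).
1 − 2P − Q = 0.697674, giving −½ ln(0.697674) = 0.180002.
1 − 2Q = 0.953488, giving −¼ ln(0.953488) = 0.011907.
d = 0.180002 + 0.011907 = 0.191909.

0.19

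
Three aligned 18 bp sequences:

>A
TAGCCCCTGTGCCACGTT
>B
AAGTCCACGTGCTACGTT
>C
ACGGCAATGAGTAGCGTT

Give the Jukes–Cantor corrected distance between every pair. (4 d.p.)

A–B: 5/18 sites differ → p ≈ 0.277778, d = −0.75 ln(1 − 0.370371) = 0.346968 ≈ 0.3470.
A–C: 9/18 sites differ → p = 0.5, d = −0.75 ln(1 − 0.666667) = 0.823960 ≈ 0.8240.
B–C: 8/18 sites differ → p ≈ 0.444444, d = −0.75 ln(1 − 0.592592) = 0.673455 ≈ 0.6735.

d(A,B) = 0.3470, d(A,C) = 0.8240, d(B,C) = 0.6735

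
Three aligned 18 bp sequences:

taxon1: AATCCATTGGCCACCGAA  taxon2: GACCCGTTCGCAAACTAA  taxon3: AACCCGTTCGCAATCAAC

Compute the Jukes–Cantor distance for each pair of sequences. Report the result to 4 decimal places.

d(taxon1,taxon2) = 0.5482, d(taxon1,taxon3) = 0.5482, d(taxon2,taxon3) = 0.2635

taxon1–taxon2: 7/18 sites differ → p ≈ 0.388889, d = −0.75 ln(1 − 0.518519) = 0.548166 ≈ 0.5482.
taxon1–taxon3: 7/18 sites differ → p ≈ 0.388889, d = −0.75 ln(1 − 0.518519) = 0.548166 ≈ 0.5482.
taxon2–taxon3: 4/18 sites differ → p ≈ 0.222222, d = −0.75 ln(1 − 0.296296) = 0.263548 ≈ 0.2635.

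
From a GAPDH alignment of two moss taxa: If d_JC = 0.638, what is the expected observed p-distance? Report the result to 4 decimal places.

p = (3/4)(1 − e^(−4d/3)) = 0.75 × (1 − e^(-0.850667)) = 0.75 × (1 − 0.427130) = 0.429653.

0.4297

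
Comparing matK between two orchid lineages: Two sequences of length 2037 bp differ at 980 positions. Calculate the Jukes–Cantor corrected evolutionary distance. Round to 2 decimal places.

p = 980/2037 ≈ 0.4811.
d = −(3/4) ln(1 − 4p/3) = −0.75 ln(1 − 0.641467) = −0.75 ln(0.358533)
  = −0.75 × (-1.025735) = 0.769301 substitutions/site.

0.77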